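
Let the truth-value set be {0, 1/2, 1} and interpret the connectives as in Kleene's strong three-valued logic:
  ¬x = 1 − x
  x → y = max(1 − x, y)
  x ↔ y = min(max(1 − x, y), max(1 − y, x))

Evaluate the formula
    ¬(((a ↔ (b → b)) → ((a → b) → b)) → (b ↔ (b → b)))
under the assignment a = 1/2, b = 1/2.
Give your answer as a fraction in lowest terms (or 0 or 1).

b → b = 1/2 → 1/2 = 1/2
a ↔ (b → b) = 1/2 ↔ 1/2 = 1/2
a → b = 1/2 → 1/2 = 1/2
(a → b) → b = 1/2 → 1/2 = 1/2
(a ↔ (b → b)) → ((a → b) → b) = 1/2 → 1/2 = 1/2
b → b = 1/2 → 1/2 = 1/2
b ↔ (b → b) = 1/2 ↔ 1/2 = 1/2
((a ↔ (b → b)) → ((a → b) → b)) → (b ↔ (b → b)) = 1/2 → 1/2 = 1/2
¬(((a ↔ (b → b)) → ((a → b) → b)) → (b ↔ (b → b))) = ¬1/2 = 1/2

1/2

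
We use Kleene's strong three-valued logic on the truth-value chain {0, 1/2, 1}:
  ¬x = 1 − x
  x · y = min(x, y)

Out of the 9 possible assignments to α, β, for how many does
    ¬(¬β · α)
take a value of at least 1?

5

α = 0, β = 0 ↦ 1  ≥
α = 0, β = 1/2 ↦ 1  ≥
α = 0, β = 1 ↦ 1  ≥
α = 1/2, β = 0 ↦ 1/2  <
α = 1/2, β = 1/2 ↦ 1/2  <
α = 1/2, β = 1 ↦ 1  ≥
α = 1, β = 0 ↦ 0  <
α = 1, β = 1/2 ↦ 1/2  <
α = 1, β = 1 ↦ 1  ≥
So 5 of the 9 assignments meet the threshold.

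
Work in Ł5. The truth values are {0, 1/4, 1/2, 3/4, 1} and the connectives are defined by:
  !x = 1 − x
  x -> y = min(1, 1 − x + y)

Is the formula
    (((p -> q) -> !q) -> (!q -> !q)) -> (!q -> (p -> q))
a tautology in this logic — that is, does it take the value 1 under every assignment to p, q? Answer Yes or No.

Counterexample: take p = 1/4, q = 0.
p -> q = 1/4 -> 0 = 3/4
!q = !0 = 1
(p -> q) -> !q = 3/4 -> 1 = 1
!q = !0 = 1
!q -> !q = 1 -> 1 = 1
((p -> q) -> !q) -> (!q -> !q) = 1 -> 1 = 1
!q -> (p -> q) = 1 -> 3/4 = 3/4
(((p -> q) -> !q) -> (!q -> !q)) -> (!q -> (p -> q)) = 1 -> 3/4 = 3/4
This gives 3/4 ≠ 1.

No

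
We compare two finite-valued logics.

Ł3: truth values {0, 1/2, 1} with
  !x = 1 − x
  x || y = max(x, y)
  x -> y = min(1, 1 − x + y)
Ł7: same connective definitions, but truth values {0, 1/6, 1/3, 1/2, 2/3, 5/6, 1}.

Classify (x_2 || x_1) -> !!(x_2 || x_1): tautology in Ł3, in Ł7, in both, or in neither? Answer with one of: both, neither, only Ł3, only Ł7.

In Ł3: every assignment gives 1 — tautology.
In Ł7: every assignment gives 1 — tautology.

both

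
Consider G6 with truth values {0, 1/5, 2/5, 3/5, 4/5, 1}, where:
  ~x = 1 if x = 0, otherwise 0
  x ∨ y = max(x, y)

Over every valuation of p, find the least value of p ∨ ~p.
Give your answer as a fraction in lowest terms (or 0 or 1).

Take p = 1/5:
~p = ~1/5 = 0
p ∨ ~p = 1/5 ∨ 0 = 1/5
No assignment yields a value below 1/5, so this is the minimum.

1/5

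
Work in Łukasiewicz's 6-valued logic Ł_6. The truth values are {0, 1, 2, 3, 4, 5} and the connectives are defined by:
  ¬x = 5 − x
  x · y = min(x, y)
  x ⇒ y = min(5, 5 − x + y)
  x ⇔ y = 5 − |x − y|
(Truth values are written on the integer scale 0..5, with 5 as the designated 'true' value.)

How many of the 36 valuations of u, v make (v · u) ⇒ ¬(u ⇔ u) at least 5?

value 5: 11 assignments (counts)
value 4: 9 assignments
value 3: 7 assignments
value 2: 5 assignments
value 1: 3 assignments
value 0: 1 assignment
So 11 of the 36 assignments meet the threshold.

11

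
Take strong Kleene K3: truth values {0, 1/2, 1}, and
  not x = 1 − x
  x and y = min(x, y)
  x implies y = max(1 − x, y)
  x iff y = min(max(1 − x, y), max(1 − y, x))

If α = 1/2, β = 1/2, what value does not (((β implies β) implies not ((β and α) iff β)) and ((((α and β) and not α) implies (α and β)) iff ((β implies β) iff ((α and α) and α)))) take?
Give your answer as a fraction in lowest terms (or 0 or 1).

1/2

β implies β = 1/2 implies 1/2 = 1/2
β and α = 1/2 and 1/2 = 1/2
(β and α) iff β = 1/2 iff 1/2 = 1/2
not ((β and α) iff β) = not 1/2 = 1/2
(β implies β) implies not ((β and α) iff β) = 1/2 implies 1/2 = 1/2
α and β = 1/2 and 1/2 = 1/2
not α = not 1/2 = 1/2
(α and β) and not α = 1/2 and 1/2 = 1/2
α and β = 1/2 and 1/2 = 1/2
((α and β) and not α) implies (α and β) = 1/2 implies 1/2 = 1/2
β implies β = 1/2 implies 1/2 = 1/2
α and α = 1/2 and 1/2 = 1/2
(α and α) and α = 1/2 and 1/2 = 1/2
(β implies β) iff ((α and α) and α) = 1/2 iff 1/2 = 1/2
(((α and β) and not α) implies (α and β)) iff ((β implies β) iff ((α and α) and α)) = 1/2 iff 1/2 = 1/2
((β implies β) implies not ((β and α) iff β)) and ((((α and β) and not α) implies (α and β)) iff ((β implies β) iff ((α and α) and α))) = 1/2 and 1/2 = 1/2
not (((β implies β) implies not ((β and α) iff β)) and ((((α and β) and not α) implies (α and β)) iff ((β implies β) iff ((α and α) and α)))) = not 1/2 = 1/2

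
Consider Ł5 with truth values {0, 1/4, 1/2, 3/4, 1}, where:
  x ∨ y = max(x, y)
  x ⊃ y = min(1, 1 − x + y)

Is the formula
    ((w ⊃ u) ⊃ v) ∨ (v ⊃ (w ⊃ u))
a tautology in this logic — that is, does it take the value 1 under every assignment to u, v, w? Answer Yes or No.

Yes

At u = 1/2, v = 1, w = 1, for instance:
w ⊃ u = 1 ⊃ 1/2 = 1/2
(w ⊃ u) ⊃ v = 1/2 ⊃ 1 = 1
v ⊃ (w ⊃ u) = 1 ⊃ 1/2 = 1/2
((w ⊃ u) ⊃ v) ∨ (v ⊃ (w ⊃ u)) = 1 ∨ 1/2 = 1
and checking the remaining 124 assignments likewise gives ≥ 1 in every case.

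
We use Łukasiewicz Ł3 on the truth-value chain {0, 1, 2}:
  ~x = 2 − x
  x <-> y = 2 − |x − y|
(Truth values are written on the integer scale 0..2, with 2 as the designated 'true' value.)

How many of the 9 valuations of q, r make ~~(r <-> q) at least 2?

q = 0, r = 0 ↦ 2  ≥
q = 0, r = 1 ↦ 1  <
q = 0, r = 2 ↦ 0  <
q = 1, r = 0 ↦ 1  <
q = 1, r = 1 ↦ 2  ≥
q = 1, r = 2 ↦ 1  <
q = 2, r = 0 ↦ 0  <
q = 2, r = 1 ↦ 1  <
q = 2, r = 2 ↦ 2  ≥
So 3 of the 9 assignments meet the threshold.

3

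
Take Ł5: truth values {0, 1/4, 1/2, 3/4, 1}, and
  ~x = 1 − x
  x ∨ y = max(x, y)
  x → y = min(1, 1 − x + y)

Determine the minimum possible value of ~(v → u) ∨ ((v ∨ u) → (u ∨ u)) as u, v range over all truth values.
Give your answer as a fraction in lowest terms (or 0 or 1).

Take u = 0, v = 1/2:
v → u = 1/2 → 0 = 1/2
~(v → u) = ~1/2 = 1/2
v ∨ u = 1/2 ∨ 0 = 1/2
u ∨ u = 0 ∨ 0 = 0
(v ∨ u) → (u ∨ u) = 1/2 → 0 = 1/2
~(v → u) ∨ ((v ∨ u) → (u ∨ u)) = 1/2 ∨ 1/2 = 1/2
No assignment yields a value below 1/2, so this is the minimum.

1/2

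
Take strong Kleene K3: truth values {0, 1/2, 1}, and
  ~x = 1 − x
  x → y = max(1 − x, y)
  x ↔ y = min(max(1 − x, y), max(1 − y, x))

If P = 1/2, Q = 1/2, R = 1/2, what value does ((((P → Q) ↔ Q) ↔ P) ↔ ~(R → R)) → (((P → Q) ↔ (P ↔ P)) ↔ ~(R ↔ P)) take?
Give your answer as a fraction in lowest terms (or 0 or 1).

1/2

P → Q = 1/2 → 1/2 = 1/2
(P → Q) ↔ Q = 1/2 ↔ 1/2 = 1/2
((P → Q) ↔ Q) ↔ P = 1/2 ↔ 1/2 = 1/2
R → R = 1/2 → 1/2 = 1/2
~(R → R) = ~1/2 = 1/2
(((P → Q) ↔ Q) ↔ P) ↔ ~(R → R) = 1/2 ↔ 1/2 = 1/2
P → Q = 1/2 → 1/2 = 1/2
P ↔ P = 1/2 ↔ 1/2 = 1/2
(P → Q) ↔ (P ↔ P) = 1/2 ↔ 1/2 = 1/2
R ↔ P = 1/2 ↔ 1/2 = 1/2
~(R ↔ P) = ~1/2 = 1/2
((P → Q) ↔ (P ↔ P)) ↔ ~(R ↔ P) = 1/2 ↔ 1/2 = 1/2
((((P → Q) ↔ Q) ↔ P) ↔ ~(R → R)) → (((P → Q) ↔ (P ↔ P)) ↔ ~(R ↔ P)) = 1/2 → 1/2 = 1/2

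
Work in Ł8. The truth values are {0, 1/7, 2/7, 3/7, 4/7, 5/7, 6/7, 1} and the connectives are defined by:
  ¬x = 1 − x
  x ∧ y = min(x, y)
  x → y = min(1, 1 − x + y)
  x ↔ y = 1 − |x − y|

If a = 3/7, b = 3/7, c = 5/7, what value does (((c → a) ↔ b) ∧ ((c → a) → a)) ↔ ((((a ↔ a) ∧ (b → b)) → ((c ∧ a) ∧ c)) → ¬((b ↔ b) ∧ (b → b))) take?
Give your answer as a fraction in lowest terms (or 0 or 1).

c → a = 5/7 → 3/7 = 5/7
(c → a) ↔ b = 5/7 ↔ 3/7 = 5/7
c → a = 5/7 → 3/7 = 5/7
(c → a) → a = 5/7 → 3/7 = 5/7
((c → a) ↔ b) ∧ ((c → a) → a) = 5/7 ∧ 5/7 = 5/7
a ↔ a = 3/7 ↔ 3/7 = 1
b → b = 3/7 → 3/7 = 1
(a ↔ a) ∧ (b → b) = 1 ∧ 1 = 1
c ∧ a = 5/7 ∧ 3/7 = 3/7
(c ∧ a) ∧ c = 3/7 ∧ 5/7 = 3/7
((a ↔ a) ∧ (b → b)) → ((c ∧ a) ∧ c) = 1 → 3/7 = 3/7
b ↔ b = 3/7 ↔ 3/7 = 1
b → b = 3/7 → 3/7 = 1
(b ↔ b) ∧ (b → b) = 1 ∧ 1 = 1
¬((b ↔ b) ∧ (b → b)) = ¬1 = 0
(((a ↔ a) ∧ (b → b)) → ((c ∧ a) ∧ c)) → ¬((b ↔ b) ∧ (b → b)) = 3/7 → 0 = 4/7
(((c → a) ↔ b) ∧ ((c → a) → a)) ↔ ((((a ↔ a) ∧ (b → b)) → ((c ∧ a) ∧ c)) → ¬((b ↔ b) ∧ (b → b))) = 5/7 ↔ 4/7 = 6/7

6/7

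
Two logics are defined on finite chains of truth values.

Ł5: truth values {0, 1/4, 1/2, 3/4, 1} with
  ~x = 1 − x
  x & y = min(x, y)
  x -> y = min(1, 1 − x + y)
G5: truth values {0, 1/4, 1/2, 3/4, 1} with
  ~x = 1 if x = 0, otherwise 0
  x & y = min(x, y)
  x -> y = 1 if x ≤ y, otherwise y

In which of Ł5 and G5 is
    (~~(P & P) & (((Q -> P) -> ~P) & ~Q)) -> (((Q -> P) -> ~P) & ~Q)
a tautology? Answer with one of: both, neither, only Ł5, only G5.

both

In Ł5: every assignment gives 1 — tautology.
In G5: every assignment gives 1 — tautology.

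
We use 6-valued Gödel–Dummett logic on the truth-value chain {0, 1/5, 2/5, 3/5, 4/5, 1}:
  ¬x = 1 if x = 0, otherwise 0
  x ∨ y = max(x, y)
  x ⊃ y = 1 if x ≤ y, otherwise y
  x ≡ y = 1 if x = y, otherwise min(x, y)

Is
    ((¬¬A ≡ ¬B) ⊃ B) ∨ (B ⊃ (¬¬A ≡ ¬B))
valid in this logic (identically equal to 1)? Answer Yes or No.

At A = 0, B = 3/5, for instance:
¬A = ¬0 = 1
¬¬A = ¬1 = 0
¬B = ¬3/5 = 0
¬¬A ≡ ¬B = 0 ≡ 0 = 1
(¬¬A ≡ ¬B) ⊃ B = 1 ⊃ 3/5 = 3/5
B ⊃ (¬¬A ≡ ¬B) = 3/5 ⊃ 1 = 1
((¬¬A ≡ ¬B) ⊃ B) ∨ (B ⊃ (¬¬A ≡ ¬B)) = 3/5 ∨ 1 = 1
and checking the remaining 35 assignments likewise gives ≥ 1 in every case.

Yes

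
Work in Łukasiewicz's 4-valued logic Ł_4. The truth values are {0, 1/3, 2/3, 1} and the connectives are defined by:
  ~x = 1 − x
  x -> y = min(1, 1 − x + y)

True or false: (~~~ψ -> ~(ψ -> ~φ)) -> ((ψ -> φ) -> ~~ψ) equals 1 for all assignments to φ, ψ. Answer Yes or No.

Counterexample: take φ = 2/3, ψ = 2/3.
~ψ = ~2/3 = 1/3
~~ψ = ~1/3 = 2/3
~~~ψ = ~2/3 = 1/3
~φ = ~2/3 = 1/3
ψ -> ~φ = 2/3 -> 1/3 = 2/3
~(ψ -> ~φ) = ~2/3 = 1/3
~~~ψ -> ~(ψ -> ~φ) = 1/3 -> 1/3 = 1
ψ -> φ = 2/3 -> 2/3 = 1
~ψ = ~2/3 = 1/3
~~ψ = ~1/3 = 2/3
(ψ -> φ) -> ~~ψ = 1 -> 2/3 = 2/3
(~~~ψ -> ~(ψ -> ~φ)) -> ((ψ -> φ) -> ~~ψ) = 1 -> 2/3 = 2/3
This gives 2/3 ≠ 1.

No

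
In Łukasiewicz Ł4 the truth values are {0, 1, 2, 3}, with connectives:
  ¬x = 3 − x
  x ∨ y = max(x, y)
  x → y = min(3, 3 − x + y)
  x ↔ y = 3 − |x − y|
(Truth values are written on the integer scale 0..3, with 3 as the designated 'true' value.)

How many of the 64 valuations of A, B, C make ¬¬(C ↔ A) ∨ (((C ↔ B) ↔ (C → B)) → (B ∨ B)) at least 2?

54

value 3: 34 assignments (counts)
value 2: 20 assignments (counts)
value 1: 8 assignments
value 0: 2 assignments
So 54 of the 64 assignments meet the threshold.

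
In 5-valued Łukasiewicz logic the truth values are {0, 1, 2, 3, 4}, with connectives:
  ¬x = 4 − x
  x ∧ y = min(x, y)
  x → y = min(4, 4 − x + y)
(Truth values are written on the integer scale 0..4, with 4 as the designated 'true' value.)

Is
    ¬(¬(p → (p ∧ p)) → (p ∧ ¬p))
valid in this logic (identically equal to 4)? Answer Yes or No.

Counterexample: take p = 0.
p ∧ p = 0 ∧ 0 = 0
p → (p ∧ p) = 0 → 0 = 4
¬(p → (p ∧ p)) = ¬4 = 0
¬p = ¬0 = 4
p ∧ ¬p = 0 ∧ 4 = 0
¬(p → (p ∧ p)) → (p ∧ ¬p) = 0 → 0 = 4
¬(¬(p → (p ∧ p)) → (p ∧ ¬p)) = ¬4 = 0
This gives 0 ≠ 4.

No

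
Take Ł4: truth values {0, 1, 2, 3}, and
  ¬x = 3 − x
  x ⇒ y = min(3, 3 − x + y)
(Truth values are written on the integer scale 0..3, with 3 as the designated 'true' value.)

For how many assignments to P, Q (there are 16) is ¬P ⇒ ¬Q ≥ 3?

P = 0, Q = 0 ↦ 3  ≥
P = 0, Q = 1 ↦ 2  <
P = 0, Q = 2 ↦ 1  <
P = 0, Q = 3 ↦ 0  <
P = 1, Q = 0 ↦ 3  ≥
P = 1, Q = 1 ↦ 3  ≥
P = 1, Q = 2 ↦ 2  <
P = 1, Q = 3 ↦ 1  <
P = 2, Q = 0 ↦ 3  ≥
P = 2, Q = 1 ↦ 3  ≥
P = 2, Q = 2 ↦ 3  ≥
P = 2, Q = 3 ↦ 2  <
P = 3, Q = 0 ↦ 3  ≥
P = 3, Q = 1 ↦ 3  ≥
P = 3, Q = 2 ↦ 3  ≥
P = 3, Q = 3 ↦ 3  ≥
So 10 of the 16 assignments meet the threshold.

10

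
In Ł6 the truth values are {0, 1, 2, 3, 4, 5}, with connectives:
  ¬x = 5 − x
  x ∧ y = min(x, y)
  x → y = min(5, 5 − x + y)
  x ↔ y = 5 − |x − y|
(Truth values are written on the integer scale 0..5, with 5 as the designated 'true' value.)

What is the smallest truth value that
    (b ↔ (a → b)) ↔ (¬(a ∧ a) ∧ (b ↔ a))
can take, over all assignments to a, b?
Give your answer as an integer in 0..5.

0

Take a = 0, b = 0:
a → b = 0 → 0 = 5
b ↔ (a → b) = 0 ↔ 5 = 0
a ∧ a = 0 ∧ 0 = 0
¬(a ∧ a) = ¬0 = 5
b ↔ a = 0 ↔ 0 = 5
¬(a ∧ a) ∧ (b ↔ a) = 5 ∧ 5 = 5
(b ↔ (a → b)) ↔ (¬(a ∧ a) ∧ (b ↔ a)) = 0 ↔ 5 = 0
No assignment yields a value below 0, so this is the minimum.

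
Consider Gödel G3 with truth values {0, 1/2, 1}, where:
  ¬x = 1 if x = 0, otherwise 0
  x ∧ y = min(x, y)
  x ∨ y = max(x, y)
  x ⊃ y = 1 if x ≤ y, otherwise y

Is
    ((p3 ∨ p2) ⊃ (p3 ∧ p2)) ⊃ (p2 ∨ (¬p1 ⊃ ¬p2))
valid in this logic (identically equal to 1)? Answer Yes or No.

No

Counterexample: take p1 = 0, p2 = 1/2, p3 = 1/2.
p3 ∨ p2 = 1/2 ∨ 1/2 = 1/2
p3 ∧ p2 = 1/2 ∧ 1/2 = 1/2
(p3 ∨ p2) ⊃ (p3 ∧ p2) = 1/2 ⊃ 1/2 = 1
¬p1 = ¬0 = 1
¬p2 = ¬1/2 = 0
¬p1 ⊃ ¬p2 = 1 ⊃ 0 = 0
p2 ∨ (¬p1 ⊃ ¬p2) = 1/2 ∨ 0 = 1/2
((p3 ∨ p2) ⊃ (p3 ∧ p2)) ⊃ (p2 ∨ (¬p1 ⊃ ¬p2)) = 1 ⊃ 1/2 = 1/2
This gives 1/2 ≠ 1.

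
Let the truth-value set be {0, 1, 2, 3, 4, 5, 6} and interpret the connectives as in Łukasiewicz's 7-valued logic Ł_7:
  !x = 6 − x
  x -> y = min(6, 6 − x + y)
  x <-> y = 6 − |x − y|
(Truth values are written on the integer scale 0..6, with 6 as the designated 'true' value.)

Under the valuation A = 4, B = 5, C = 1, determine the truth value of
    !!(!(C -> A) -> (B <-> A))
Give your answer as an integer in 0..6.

C -> A = 1 -> 4 = 6
!(C -> A) = !6 = 0
B <-> A = 5 <-> 4 = 5
!(C -> A) -> (B <-> A) = 0 -> 5 = 6
!(!(C -> A) -> (B <-> A)) = !6 = 0
!!(!(C -> A) -> (B <-> A)) = !0 = 6

6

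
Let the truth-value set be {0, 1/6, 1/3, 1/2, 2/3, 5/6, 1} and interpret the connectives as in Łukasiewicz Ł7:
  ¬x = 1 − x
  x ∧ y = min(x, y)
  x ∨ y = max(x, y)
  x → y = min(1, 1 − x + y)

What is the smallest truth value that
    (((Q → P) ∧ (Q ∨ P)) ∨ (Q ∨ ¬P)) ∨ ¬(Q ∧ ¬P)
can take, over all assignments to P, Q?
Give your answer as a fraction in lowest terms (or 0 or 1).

Take P = 1/2, Q = 1/2:
Q → P = 1/2 → 1/2 = 1
Q ∨ P = 1/2 ∨ 1/2 = 1/2
(Q → P) ∧ (Q ∨ P) = 1 ∧ 1/2 = 1/2
¬P = ¬1/2 = 1/2
Q ∨ ¬P = 1/2 ∨ 1/2 = 1/2
((Q → P) ∧ (Q ∨ P)) ∨ (Q ∨ ¬P) = 1/2 ∨ 1/2 = 1/2
¬P = ¬1/2 = 1/2
Q ∧ ¬P = 1/2 ∧ 1/2 = 1/2
¬(Q ∧ ¬P) = ¬1/2 = 1/2
(((Q → P) ∧ (Q ∨ P)) ∨ (Q ∨ ¬P)) ∨ ¬(Q ∧ ¬P) = 1/2 ∨ 1/2 = 1/2
No assignment yields a value below 1/2, so this is the minimum.

1/2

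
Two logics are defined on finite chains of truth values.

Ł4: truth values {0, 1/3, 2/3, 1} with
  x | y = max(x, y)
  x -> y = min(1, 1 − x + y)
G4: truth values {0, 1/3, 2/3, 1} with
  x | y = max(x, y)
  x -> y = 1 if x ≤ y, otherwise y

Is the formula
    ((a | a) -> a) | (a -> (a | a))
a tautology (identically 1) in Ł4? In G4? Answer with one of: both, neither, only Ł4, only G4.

both

In Ł4: every assignment gives 1 — tautology.
In G4: every assignment gives 1 — tautology.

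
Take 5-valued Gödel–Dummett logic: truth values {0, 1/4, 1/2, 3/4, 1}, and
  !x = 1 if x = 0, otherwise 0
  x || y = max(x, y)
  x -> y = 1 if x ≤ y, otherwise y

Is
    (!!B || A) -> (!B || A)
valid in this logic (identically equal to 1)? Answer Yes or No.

No

Counterexample: take A = 0, B = 1/4.
!B = !1/4 = 0
!!B = !0 = 1
!!B || A = 1 || 0 = 1
!B = !1/4 = 0
!B || A = 0 || 0 = 0
(!!B || A) -> (!B || A) = 1 -> 0 = 0
This gives 0 ≠ 1.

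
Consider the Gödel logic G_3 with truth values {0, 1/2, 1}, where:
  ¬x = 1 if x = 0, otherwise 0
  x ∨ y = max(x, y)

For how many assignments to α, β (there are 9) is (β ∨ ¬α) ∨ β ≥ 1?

α = 0, β = 0 ↦ 1  ≥
α = 0, β = 1/2 ↦ 1  ≥
α = 0, β = 1 ↦ 1  ≥
α = 1/2, β = 0 ↦ 0  <
α = 1/2, β = 1/2 ↦ 1/2  <
α = 1/2, β = 1 ↦ 1  ≥
α = 1, β = 0 ↦ 0  <
α = 1, β = 1/2 ↦ 1/2  <
α = 1, β = 1 ↦ 1  ≥
So 5 of the 9 assignments meet the threshold.

5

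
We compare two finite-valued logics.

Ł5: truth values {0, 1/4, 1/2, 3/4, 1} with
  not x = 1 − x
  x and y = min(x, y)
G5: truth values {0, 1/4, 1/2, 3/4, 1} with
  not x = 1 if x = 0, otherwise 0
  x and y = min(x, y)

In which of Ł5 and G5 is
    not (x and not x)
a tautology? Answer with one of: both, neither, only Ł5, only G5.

only G5

In Ł5: at x = 1/4 the value is 3/4 — not a tautology.
In G5: every assignment gives 1 — tautology.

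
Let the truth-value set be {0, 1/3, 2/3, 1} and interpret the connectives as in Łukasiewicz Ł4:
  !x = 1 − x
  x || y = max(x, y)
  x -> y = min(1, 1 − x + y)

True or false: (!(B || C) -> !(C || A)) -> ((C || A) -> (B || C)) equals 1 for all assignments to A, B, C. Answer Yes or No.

Yes

At A = 1, B = 2/3, C = 1, for instance:
B || C = 2/3 || 1 = 1
!(B || C) = !1 = 0
C || A = 1 || 1 = 1
!(C || A) = !1 = 0
!(B || C) -> !(C || A) = 0 -> 0 = 1
(C || A) -> (B || C) = 1 -> 1 = 1
(!(B || C) -> !(C || A)) -> ((C || A) -> (B || C)) = 1 -> 1 = 1
and checking the remaining 63 assignments likewise gives ≥ 1 in every case.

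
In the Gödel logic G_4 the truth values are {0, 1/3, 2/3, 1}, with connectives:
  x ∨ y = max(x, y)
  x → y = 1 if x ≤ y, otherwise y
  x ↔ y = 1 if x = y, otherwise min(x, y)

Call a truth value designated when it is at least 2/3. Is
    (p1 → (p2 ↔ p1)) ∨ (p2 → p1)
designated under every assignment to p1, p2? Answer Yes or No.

Yes

p1 = 0, p2 = 0 ↦ 1
p1 = 0, p2 = 1/3 ↦ 1
p1 = 0, p2 = 2/3 ↦ 1
p1 = 0, p2 = 1 ↦ 1
p1 = 1/3, p2 = 0 ↦ 1
p1 = 1/3, p2 = 1/3 ↦ 1
p1 = 1/3, p2 = 2/3 ↦ 1
p1 = 1/3, p2 = 1 ↦ 1
p1 = 2/3, p2 = 0 ↦ 1
p1 = 2/3, p2 = 1/3 ↦ 1
p1 = 2/3, p2 = 2/3 ↦ 1
p1 = 2/3, p2 = 1 ↦ 1
p1 = 1, p2 = 0 ↦ 1
p1 = 1, p2 = 1/3 ↦ 1
p1 = 1, p2 = 2/3 ↦ 1
p1 = 1, p2 = 1 ↦ 1
Every assignment gives a value ≥ 2/3.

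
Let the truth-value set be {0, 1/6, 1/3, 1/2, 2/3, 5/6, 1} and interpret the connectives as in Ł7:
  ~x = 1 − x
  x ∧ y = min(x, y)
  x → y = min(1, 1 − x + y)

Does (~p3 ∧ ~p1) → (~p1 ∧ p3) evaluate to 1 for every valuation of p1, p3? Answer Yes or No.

Counterexample: take p1 = 0, p3 = 0.
~p3 = ~0 = 1
~p1 = ~0 = 1
~p3 ∧ ~p1 = 1 ∧ 1 = 1
~p1 = ~0 = 1
~p1 ∧ p3 = 1 ∧ 0 = 0
(~p3 ∧ ~p1) → (~p1 ∧ p3) = 1 → 0 = 0
This gives 0 ≠ 1.

No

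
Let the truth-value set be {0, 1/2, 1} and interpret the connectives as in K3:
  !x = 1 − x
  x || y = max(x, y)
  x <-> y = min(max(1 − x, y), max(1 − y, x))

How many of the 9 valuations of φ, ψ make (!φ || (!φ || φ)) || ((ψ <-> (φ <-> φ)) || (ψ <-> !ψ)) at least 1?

6

φ = 0, ψ = 0 ↦ 1  ≥
φ = 0, ψ = 1/2 ↦ 1  ≥
φ = 0, ψ = 1 ↦ 1  ≥
φ = 1/2, ψ = 0 ↦ 1/2  <
φ = 1/2, ψ = 1/2 ↦ 1/2  <
φ = 1/2, ψ = 1 ↦ 1/2  <
φ = 1, ψ = 0 ↦ 1  ≥
φ = 1, ψ = 1/2 ↦ 1  ≥
φ = 1, ψ = 1 ↦ 1  ≥
So 6 of the 9 assignments meet the threshold.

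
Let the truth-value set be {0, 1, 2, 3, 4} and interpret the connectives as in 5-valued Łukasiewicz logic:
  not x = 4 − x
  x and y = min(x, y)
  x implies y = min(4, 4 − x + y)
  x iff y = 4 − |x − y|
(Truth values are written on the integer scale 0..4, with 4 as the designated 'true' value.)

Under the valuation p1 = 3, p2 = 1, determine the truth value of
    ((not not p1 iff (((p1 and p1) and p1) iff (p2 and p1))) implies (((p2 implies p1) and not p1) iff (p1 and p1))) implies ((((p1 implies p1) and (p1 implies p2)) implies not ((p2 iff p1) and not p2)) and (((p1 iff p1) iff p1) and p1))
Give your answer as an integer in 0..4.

not p1 = not 3 = 1
not not p1 = not 1 = 3
p1 and p1 = 3 and 3 = 3
(p1 and p1) and p1 = 3 and 3 = 3
p2 and p1 = 1 and 3 = 1
((p1 and p1) and p1) iff (p2 and p1) = 3 iff 1 = 2
not not p1 iff (((p1 and p1) and p1) iff (p2 and p1)) = 3 iff 2 = 3
p2 implies p1 = 1 implies 3 = 4
not p1 = not 3 = 1
(p2 implies p1) and not p1 = 4 and 1 = 1
p1 and p1 = 3 and 3 = 3
((p2 implies p1) and not p1) iff (p1 and p1) = 1 iff 3 = 2
(not not p1 iff (((p1 and p1) and p1) iff (p2 and p1))) implies (((p2 implies p1) and not p1) iff (p1 and p1)) = 3 implies 2 = 3
p1 implies p1 = 3 implies 3 = 4
p1 implies p2 = 3 implies 1 = 2
(p1 implies p1) and (p1 implies p2) = 4 and 2 = 2
p2 iff p1 = 1 iff 3 = 2
not p2 = not 1 = 3
(p2 iff p1) and not p2 = 2 and 3 = 2
not ((p2 iff p1) and not p2) = not 2 = 2
((p1 implies p1) and (p1 implies p2)) implies not ((p2 iff p1) and not p2) = 2 implies 2 = 4
p1 iff p1 = 3 iff 3 = 4
(p1 iff p1) iff p1 = 4 iff 3 = 3
((p1 iff p1) iff p1) and p1 = 3 and 3 = 3
(((p1 implies p1) and (p1 implies p2)) implies not ((p2 iff p1) and not p2)) and (((p1 iff p1) iff p1) and p1) = 4 and 3 = 3
((not not p1 iff (((p1 and p1) and p1) iff (p2 and p1))) implies (((p2 implies p1) and not p1) iff (p1 and p1))) implies ((((p1 implies p1) and (p1 implies p2)) implies not ((p2 iff p1) and not p2)) and (((p1 iff p1) iff p1) and p1)) = 3 implies 3 = 4

4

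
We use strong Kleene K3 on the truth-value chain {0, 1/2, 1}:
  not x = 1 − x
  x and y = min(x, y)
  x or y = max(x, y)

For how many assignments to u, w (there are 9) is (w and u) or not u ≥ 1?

u = 0, w = 0 ↦ 1  ≥
u = 0, w = 1/2 ↦ 1  ≥
u = 0, w = 1 ↦ 1  ≥
u = 1/2, w = 0 ↦ 1/2  <
u = 1/2, w = 1/2 ↦ 1/2  <
u = 1/2, w = 1 ↦ 1/2  <
u = 1, w = 0 ↦ 0  <
u = 1, w = 1/2 ↦ 1/2  <
u = 1, w = 1 ↦ 1  ≥
So 4 of the 9 assignments meet the threshold.

4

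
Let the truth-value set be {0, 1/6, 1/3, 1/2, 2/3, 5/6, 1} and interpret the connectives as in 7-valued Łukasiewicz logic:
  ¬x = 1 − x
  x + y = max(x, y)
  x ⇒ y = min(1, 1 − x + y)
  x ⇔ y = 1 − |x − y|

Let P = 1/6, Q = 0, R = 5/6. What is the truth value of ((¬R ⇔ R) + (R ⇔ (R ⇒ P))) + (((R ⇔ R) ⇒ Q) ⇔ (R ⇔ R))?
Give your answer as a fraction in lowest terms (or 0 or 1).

¬R = ¬5/6 = 1/6
¬R ⇔ R = 1/6 ⇔ 5/6 = 1/3
R ⇒ P = 5/6 ⇒ 1/6 = 1/3
R ⇔ (R ⇒ P) = 5/6 ⇔ 1/3 = 1/2
(¬R ⇔ R) + (R ⇔ (R ⇒ P)) = 1/3 + 1/2 = 1/2
R ⇔ R = 5/6 ⇔ 5/6 = 1
(R ⇔ R) ⇒ Q = 1 ⇒ 0 = 0
R ⇔ R = 5/6 ⇔ 5/6 = 1
((R ⇔ R) ⇒ Q) ⇔ (R ⇔ R) = 0 ⇔ 1 = 0
((¬R ⇔ R) + (R ⇔ (R ⇒ P))) + (((R ⇔ R) ⇒ Q) ⇔ (R ⇔ R)) = 1/2 + 0 = 1/2

1/2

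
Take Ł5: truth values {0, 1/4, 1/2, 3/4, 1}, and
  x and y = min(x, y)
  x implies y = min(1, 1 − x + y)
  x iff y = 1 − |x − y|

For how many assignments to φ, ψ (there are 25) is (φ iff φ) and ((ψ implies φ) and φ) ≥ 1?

value 1: 5 assignments (counts)
value 3/4: 5 assignments
value 1/2: 5 assignments
value 1/4: 5 assignments
value 0: 5 assignments
So 5 of the 25 assignments meet the threshold.

5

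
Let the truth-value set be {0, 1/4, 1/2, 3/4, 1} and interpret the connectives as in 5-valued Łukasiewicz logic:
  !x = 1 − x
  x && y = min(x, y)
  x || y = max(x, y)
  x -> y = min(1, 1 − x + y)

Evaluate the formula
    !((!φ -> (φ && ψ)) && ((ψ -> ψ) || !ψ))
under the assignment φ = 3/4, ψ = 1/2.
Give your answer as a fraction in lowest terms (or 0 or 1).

0

!φ = !3/4 = 1/4
φ && ψ = 3/4 && 1/2 = 1/2
!φ -> (φ && ψ) = 1/4 -> 1/2 = 1
ψ -> ψ = 1/2 -> 1/2 = 1
!ψ = !1/2 = 1/2
(ψ -> ψ) || !ψ = 1 || 1/2 = 1
(!φ -> (φ && ψ)) && ((ψ -> ψ) || !ψ) = 1 && 1 = 1
!((!φ -> (φ && ψ)) && ((ψ -> ψ) || !ψ)) = !1 = 0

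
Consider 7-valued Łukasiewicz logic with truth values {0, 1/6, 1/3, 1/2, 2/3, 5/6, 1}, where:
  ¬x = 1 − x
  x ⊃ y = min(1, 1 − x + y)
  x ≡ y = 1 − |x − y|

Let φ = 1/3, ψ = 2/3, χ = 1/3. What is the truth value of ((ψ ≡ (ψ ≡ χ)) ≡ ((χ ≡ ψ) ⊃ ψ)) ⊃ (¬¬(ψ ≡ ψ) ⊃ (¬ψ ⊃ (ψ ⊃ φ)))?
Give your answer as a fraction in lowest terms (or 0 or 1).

1

ψ ≡ χ = 2/3 ≡ 1/3 = 2/3
ψ ≡ (ψ ≡ χ) = 2/3 ≡ 2/3 = 1
χ ≡ ψ = 1/3 ≡ 2/3 = 2/3
(χ ≡ ψ) ⊃ ψ = 2/3 ⊃ 2/3 = 1
(ψ ≡ (ψ ≡ χ)) ≡ ((χ ≡ ψ) ⊃ ψ) = 1 ≡ 1 = 1
ψ ≡ ψ = 2/3 ≡ 2/3 = 1
¬(ψ ≡ ψ) = ¬1 = 0
¬¬(ψ ≡ ψ) = ¬0 = 1
¬ψ = ¬2/3 = 1/3
ψ ⊃ φ = 2/3 ⊃ 1/3 = 2/3
¬ψ ⊃ (ψ ⊃ φ) = 1/3 ⊃ 2/3 = 1
¬¬(ψ ≡ ψ) ⊃ (¬ψ ⊃ (ψ ⊃ φ)) = 1 ⊃ 1 = 1
((ψ ≡ (ψ ≡ χ)) ≡ ((χ ≡ ψ) ⊃ ψ)) ⊃ (¬¬(ψ ≡ ψ) ⊃ (¬ψ ⊃ (ψ ⊃ φ))) = 1 ⊃ 1 = 1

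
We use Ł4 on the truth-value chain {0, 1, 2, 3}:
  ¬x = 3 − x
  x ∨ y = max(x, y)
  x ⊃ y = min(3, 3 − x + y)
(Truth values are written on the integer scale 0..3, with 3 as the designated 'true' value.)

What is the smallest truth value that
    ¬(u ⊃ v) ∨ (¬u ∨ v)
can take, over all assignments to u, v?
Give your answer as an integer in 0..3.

1

Take u = 2, v = 1:
u ⊃ v = 2 ⊃ 1 = 2
¬(u ⊃ v) = ¬2 = 1
¬u = ¬2 = 1
¬u ∨ v = 1 ∨ 1 = 1
¬(u ⊃ v) ∨ (¬u ∨ v) = 1 ∨ 1 = 1
No assignment yields a value below 1, so this is the minimum.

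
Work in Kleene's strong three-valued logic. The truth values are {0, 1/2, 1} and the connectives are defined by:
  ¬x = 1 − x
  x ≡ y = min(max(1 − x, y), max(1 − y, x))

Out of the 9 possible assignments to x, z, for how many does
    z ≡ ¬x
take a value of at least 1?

2

x = 0, z = 0 ↦ 0  <
x = 0, z = 1/2 ↦ 1/2  <
x = 0, z = 1 ↦ 1  ≥
x = 1/2, z = 0 ↦ 1/2  <
x = 1/2, z = 1/2 ↦ 1/2  <
x = 1/2, z = 1 ↦ 1/2  <
x = 1, z = 0 ↦ 1  ≥
x = 1, z = 1/2 ↦ 1/2  <
x = 1, z = 1 ↦ 0  <
So 2 of the 9 assignments meet the threshold.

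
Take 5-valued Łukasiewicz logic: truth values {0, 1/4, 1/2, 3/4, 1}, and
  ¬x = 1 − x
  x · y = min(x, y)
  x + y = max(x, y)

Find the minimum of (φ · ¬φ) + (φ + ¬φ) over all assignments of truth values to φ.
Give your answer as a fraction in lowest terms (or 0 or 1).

Take φ = 1/2:
¬φ = ¬1/2 = 1/2
φ · ¬φ = 1/2 · 1/2 = 1/2
¬φ = ¬1/2 = 1/2
φ + ¬φ = 1/2 + 1/2 = 1/2
(φ · ¬φ) + (φ + ¬φ) = 1/2 + 1/2 = 1/2
No assignment yields a value below 1/2, so this is the minimum.

1/2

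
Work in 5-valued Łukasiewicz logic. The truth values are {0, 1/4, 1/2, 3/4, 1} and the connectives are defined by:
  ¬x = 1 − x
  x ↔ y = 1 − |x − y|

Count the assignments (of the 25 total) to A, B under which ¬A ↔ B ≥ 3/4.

13

value 1: 5 assignments (counts)
value 3/4: 8 assignments (counts)
value 1/2: 6 assignments
value 1/4: 4 assignments
value 0: 2 assignments
So 13 of the 25 assignments meet the threshold.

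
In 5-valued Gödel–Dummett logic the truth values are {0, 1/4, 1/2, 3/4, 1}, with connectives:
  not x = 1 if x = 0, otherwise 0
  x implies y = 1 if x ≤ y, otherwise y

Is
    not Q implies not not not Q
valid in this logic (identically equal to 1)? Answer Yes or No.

Yes

Q = 0 ↦ 1
Q = 1/4 ↦ 1
Q = 1/2 ↦ 1
Q = 3/4 ↦ 1
Q = 1 ↦ 1
Every assignment gives a value ≥ 1.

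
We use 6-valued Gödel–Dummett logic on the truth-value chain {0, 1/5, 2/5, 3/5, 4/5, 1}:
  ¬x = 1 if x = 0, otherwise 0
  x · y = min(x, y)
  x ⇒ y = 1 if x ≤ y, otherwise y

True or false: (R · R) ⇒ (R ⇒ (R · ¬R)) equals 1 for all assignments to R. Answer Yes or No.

No

Counterexample: take R = 1/5.
R · R = 1/5 · 1/5 = 1/5
¬R = ¬1/5 = 0
R · ¬R = 1/5 · 0 = 0
R ⇒ (R · ¬R) = 1/5 ⇒ 0 = 0
(R · R) ⇒ (R ⇒ (R · ¬R)) = 1/5 ⇒ 0 = 0
This gives 0 ≠ 1.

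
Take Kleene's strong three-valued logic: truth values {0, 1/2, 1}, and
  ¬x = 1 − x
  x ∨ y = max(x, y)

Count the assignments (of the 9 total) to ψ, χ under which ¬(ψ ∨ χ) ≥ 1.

1

ψ = 0, χ = 0 ↦ 1  ≥
ψ = 0, χ = 1/2 ↦ 1/2  <
ψ = 0, χ = 1 ↦ 0  <
ψ = 1/2, χ = 0 ↦ 1/2  <
ψ = 1/2, χ = 1/2 ↦ 1/2  <
ψ = 1/2, χ = 1 ↦ 0  <
ψ = 1, χ = 0 ↦ 0  <
ψ = 1, χ = 1/2 ↦ 0  <
ψ = 1, χ = 1 ↦ 0  <
So 1 of the 9 assignments meets the threshold.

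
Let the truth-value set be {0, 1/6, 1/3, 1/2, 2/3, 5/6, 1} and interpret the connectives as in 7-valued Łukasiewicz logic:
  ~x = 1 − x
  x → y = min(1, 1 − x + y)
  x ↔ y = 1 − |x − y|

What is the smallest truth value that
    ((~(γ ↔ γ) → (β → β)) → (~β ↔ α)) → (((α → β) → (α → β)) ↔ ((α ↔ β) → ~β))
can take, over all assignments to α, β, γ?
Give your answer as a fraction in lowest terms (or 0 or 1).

1/2

Take α = 1/2, β = 1/2, γ = 0:
γ ↔ γ = 0 ↔ 0 = 1
~(γ ↔ γ) = ~1 = 0
β → β = 1/2 → 1/2 = 1
~(γ ↔ γ) → (β → β) = 0 → 1 = 1
~β = ~1/2 = 1/2
~β ↔ α = 1/2 ↔ 1/2 = 1
(~(γ ↔ γ) → (β → β)) → (~β ↔ α) = 1 → 1 = 1
α → β = 1/2 → 1/2 = 1
α → β = 1/2 → 1/2 = 1
(α → β) → (α → β) = 1 → 1 = 1
α ↔ β = 1/2 ↔ 1/2 = 1
~β = ~1/2 = 1/2
(α ↔ β) → ~β = 1 → 1/2 = 1/2
((α → β) → (α → β)) ↔ ((α ↔ β) → ~β) = 1 ↔ 1/2 = 1/2
((~(γ ↔ γ) → (β → β)) → (~β ↔ α)) → (((α → β) → (α → β)) ↔ ((α ↔ β) → ~β)) = 1 → 1/2 = 1/2
No assignment yields a value below 1/2, so this is the minimum.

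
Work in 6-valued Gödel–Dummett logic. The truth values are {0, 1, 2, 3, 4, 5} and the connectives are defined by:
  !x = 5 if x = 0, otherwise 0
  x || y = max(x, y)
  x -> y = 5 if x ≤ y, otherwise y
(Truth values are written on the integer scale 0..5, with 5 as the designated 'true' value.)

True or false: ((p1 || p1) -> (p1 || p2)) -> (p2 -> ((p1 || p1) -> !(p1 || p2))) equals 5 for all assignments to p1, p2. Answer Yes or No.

Counterexample: take p1 = 1, p2 = 1.
p1 || p1 = 1 || 1 = 1
p1 || p2 = 1 || 1 = 1
(p1 || p1) -> (p1 || p2) = 1 -> 1 = 5
p1 || p1 = 1 || 1 = 1
p1 || p2 = 1 || 1 = 1
!(p1 || p2) = !1 = 0
(p1 || p1) -> !(p1 || p2) = 1 -> 0 = 0
p2 -> ((p1 || p1) -> !(p1 || p2)) = 1 -> 0 = 0
((p1 || p1) -> (p1 || p2)) -> (p2 -> ((p1 || p1) -> !(p1 || p2))) = 5 -> 0 = 0
This gives 0 ≠ 5.

No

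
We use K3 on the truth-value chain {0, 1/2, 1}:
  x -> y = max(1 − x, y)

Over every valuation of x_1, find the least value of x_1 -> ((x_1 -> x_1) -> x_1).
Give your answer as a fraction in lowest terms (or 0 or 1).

1/2

Take x_1 = 1/2:
x_1 -> x_1 = 1/2 -> 1/2 = 1/2
(x_1 -> x_1) -> x_1 = 1/2 -> 1/2 = 1/2
x_1 -> ((x_1 -> x_1) -> x_1) = 1/2 -> 1/2 = 1/2
No assignment yields a value below 1/2, so this is the minimum.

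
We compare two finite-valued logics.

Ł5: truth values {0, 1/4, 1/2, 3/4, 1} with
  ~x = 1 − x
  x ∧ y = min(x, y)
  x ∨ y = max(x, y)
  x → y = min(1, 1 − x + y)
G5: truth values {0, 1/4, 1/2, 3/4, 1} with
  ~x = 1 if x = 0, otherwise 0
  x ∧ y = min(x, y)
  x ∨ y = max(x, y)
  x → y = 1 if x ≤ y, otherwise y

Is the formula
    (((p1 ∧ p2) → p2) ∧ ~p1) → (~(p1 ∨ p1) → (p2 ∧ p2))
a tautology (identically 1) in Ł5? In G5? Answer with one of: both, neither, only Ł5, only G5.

In Ł5: at p1 = 0, p2 = 0 the value is 0 — not a tautology.
In G5: at p1 = 0, p2 = 0 the value is 0 — not a tautology.

neither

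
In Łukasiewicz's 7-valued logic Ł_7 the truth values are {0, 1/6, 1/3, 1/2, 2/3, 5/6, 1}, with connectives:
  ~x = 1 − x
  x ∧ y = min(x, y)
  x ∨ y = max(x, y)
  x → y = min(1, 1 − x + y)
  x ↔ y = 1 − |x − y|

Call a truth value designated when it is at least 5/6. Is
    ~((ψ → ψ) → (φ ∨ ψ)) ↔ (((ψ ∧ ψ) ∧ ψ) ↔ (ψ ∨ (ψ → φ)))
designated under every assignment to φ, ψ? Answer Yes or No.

No

Counterexample: take φ = 0, ψ = 0.
ψ → ψ = 0 → 0 = 1
φ ∨ ψ = 0 ∨ 0 = 0
(ψ → ψ) → (φ ∨ ψ) = 1 → 0 = 0
~((ψ → ψ) → (φ ∨ ψ)) = ~0 = 1
ψ ∧ ψ = 0 ∧ 0 = 0
(ψ ∧ ψ) ∧ ψ = 0 ∧ 0 = 0
ψ → φ = 0 → 0 = 1
ψ ∨ (ψ → φ) = 0 ∨ 1 = 1
((ψ ∧ ψ) ∧ ψ) ↔ (ψ ∨ (ψ → φ)) = 0 ↔ 1 = 0
~((ψ → ψ) → (φ ∨ ψ)) ↔ (((ψ ∧ ψ) ∧ ψ) ↔ (ψ ∨ (ψ → φ))) = 1 ↔ 0 = 0
This gives 0, which is below 5/6.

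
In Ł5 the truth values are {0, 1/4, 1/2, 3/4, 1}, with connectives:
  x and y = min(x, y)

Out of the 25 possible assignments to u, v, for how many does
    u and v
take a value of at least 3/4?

4

value 1: 1 assignment (counts)
value 3/4: 3 assignments (counts)
value 1/2: 5 assignments
value 1/4: 7 assignments
value 0: 9 assignments
So 4 of the 25 assignments meet the threshold.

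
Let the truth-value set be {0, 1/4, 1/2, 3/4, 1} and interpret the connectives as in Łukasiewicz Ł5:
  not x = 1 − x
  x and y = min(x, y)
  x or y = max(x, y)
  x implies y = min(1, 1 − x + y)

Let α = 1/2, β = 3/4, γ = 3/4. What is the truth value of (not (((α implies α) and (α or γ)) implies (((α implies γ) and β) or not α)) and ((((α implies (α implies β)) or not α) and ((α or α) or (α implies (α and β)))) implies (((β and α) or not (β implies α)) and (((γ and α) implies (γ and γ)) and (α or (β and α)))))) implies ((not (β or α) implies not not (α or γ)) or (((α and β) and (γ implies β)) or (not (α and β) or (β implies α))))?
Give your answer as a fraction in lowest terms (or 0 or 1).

α implies α = 1/2 implies 1/2 = 1
α or γ = 1/2 or 3/4 = 3/4
(α implies α) and (α or γ) = 1 and 3/4 = 3/4
α implies γ = 1/2 implies 3/4 = 1
(α implies γ) and β = 1 and 3/4 = 3/4
not α = not 1/2 = 1/2
((α implies γ) and β) or not α = 3/4 or 1/2 = 3/4
((α implies α) and (α or γ)) implies (((α implies γ) and β) or not α) = 3/4 implies 3/4 = 1
not (((α implies α) and (α or γ)) implies (((α implies γ) and β) or not α)) = not 1 = 0
α implies β = 1/2 implies 3/4 = 1
α implies (α implies β) = 1/2 implies 1 = 1
not α = not 1/2 = 1/2
(α implies (α implies β)) or not α = 1 or 1/2 = 1
α or α = 1/2 or 1/2 = 1/2
α and β = 1/2 and 3/4 = 1/2
α implies (α and β) = 1/2 implies 1/2 = 1
(α or α) or (α implies (α and β)) = 1/2 or 1 = 1
((α implies (α implies β)) or not α) and ((α or α) or (α implies (α and β))) = 1 and 1 = 1
β and α = 3/4 and 1/2 = 1/2
β implies α = 3/4 implies 1/2 = 3/4
not (β implies α) = not 3/4 = 1/4
(β and α) or not (β implies α) = 1/2 or 1/4 = 1/2
γ and α = 3/4 and 1/2 = 1/2
γ and γ = 3/4 and 3/4 = 3/4
(γ and α) implies (γ and γ) = 1/2 implies 3/4 = 1
β and α = 3/4 and 1/2 = 1/2
α or (β and α) = 1/2 or 1/2 = 1/2
((γ and α) implies (γ and γ)) and (α or (β and α)) = 1 and 1/2 = 1/2
((β and α) or not (β implies α)) and (((γ and α) implies (γ and γ)) and (α or (β and α))) = 1/2 and 1/2 = 1/2
(((α implies (α implies β)) or not α) and ((α or α) or (α implies (α and β)))) implies (((β and α) or not (β implies α)) and (((γ and α) implies (γ and γ)) and (α or (β and α)))) = 1 implies 1/2 = 1/2
not (((α implies α) and (α or γ)) implies (((α implies γ) and β) or not α)) and ((((α implies (α implies β)) or not α) and ((α or α) or (α implies (α and β)))) implies (((β and α) or not (β implies α)) and (((γ and α) implies (γ and γ)) and (α or (β and α))))) = 0 and 1/2 = 0
β or α = 3/4 or 1/2 = 3/4
not (β or α) = not 3/4 = 1/4
α or γ = 1/2 or 3/4 = 3/4
not (α or γ) = not 3/4 = 1/4
not not (α or γ) = not 1/4 = 3/4
not (β or α) implies not not (α or γ) = 1/4 implies 3/4 = 1
α and β = 1/2 and 3/4 = 1/2
γ implies β = 3/4 implies 3/4 = 1
(α and β) and (γ implies β) = 1/2 and 1 = 1/2
α and β = 1/2 and 3/4 = 1/2
not (α and β) = not 1/2 = 1/2
β implies α = 3/4 implies 1/2 = 3/4
not (α and β) or (β implies α) = 1/2 or 3/4 = 3/4
((α and β) and (γ implies β)) or (not (α and β) or (β implies α)) = 1/2 or 3/4 = 3/4
(not (β or α) implies not not (α or γ)) or (((α and β) and (γ implies β)) or (not (α and β) or (β implies α))) = 1 or 3/4 = 1
(not (((α implies α) and (α or γ)) implies (((α implies γ) and β) or not α)) and ((((α implies (α implies β)) or not α) and ((α or α) or (α implies (α and β)))) implies (((β and α) or not (β implies α)) and (((γ and α) implies (γ and γ)) and (α or (β and α)))))) implies ((not (β or α) implies not not (α or γ)) or (((α and β) and (γ implies β)) or (not (α and β) or (β implies α)))) = 0 implies 1 = 1

1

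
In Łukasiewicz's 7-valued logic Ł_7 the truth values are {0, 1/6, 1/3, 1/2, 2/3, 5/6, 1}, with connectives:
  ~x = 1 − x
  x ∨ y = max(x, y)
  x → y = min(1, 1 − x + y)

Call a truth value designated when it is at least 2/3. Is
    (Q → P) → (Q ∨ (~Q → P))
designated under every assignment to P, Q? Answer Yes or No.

Counterexample: take P = 0, Q = 0.
Q → P = 0 → 0 = 1
~Q = ~0 = 1
~Q → P = 1 → 0 = 0
Q ∨ (~Q → P) = 0 ∨ 0 = 0
(Q → P) → (Q ∨ (~Q → P)) = 1 → 0 = 0
This gives 0, which is below 2/3.

No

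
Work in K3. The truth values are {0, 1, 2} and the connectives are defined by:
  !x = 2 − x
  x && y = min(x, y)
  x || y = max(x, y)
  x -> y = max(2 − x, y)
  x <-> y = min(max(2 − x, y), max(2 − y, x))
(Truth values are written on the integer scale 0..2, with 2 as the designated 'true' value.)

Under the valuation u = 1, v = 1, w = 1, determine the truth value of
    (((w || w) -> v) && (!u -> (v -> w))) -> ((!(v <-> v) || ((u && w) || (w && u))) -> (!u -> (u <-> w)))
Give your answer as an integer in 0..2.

w || w = 1 || 1 = 1
(w || w) -> v = 1 -> 1 = 1
!u = !1 = 1
v -> w = 1 -> 1 = 1
!u -> (v -> w) = 1 -> 1 = 1
((w || w) -> v) && (!u -> (v -> w)) = 1 && 1 = 1
v <-> v = 1 <-> 1 = 1
!(v <-> v) = !1 = 1
u && w = 1 && 1 = 1
w && u = 1 && 1 = 1
(u && w) || (w && u) = 1 || 1 = 1
!(v <-> v) || ((u && w) || (w && u)) = 1 || 1 = 1
!u = !1 = 1
u <-> w = 1 <-> 1 = 1
!u -> (u <-> w) = 1 -> 1 = 1
(!(v <-> v) || ((u && w) || (w && u))) -> (!u -> (u <-> w)) = 1 -> 1 = 1
(((w || w) -> v) && (!u -> (v -> w))) -> ((!(v <-> v) || ((u && w) || (w && u))) -> (!u -> (u <-> w))) = 1 -> 1 = 1

1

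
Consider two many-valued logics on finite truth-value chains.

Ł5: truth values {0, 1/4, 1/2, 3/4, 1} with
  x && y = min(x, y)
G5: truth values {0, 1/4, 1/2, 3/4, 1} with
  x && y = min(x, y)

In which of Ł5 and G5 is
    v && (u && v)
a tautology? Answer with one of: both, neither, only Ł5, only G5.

neither

In Ł5: at u = 0, v = 0 the value is 0 — not a tautology.
In G5: at u = 0, v = 0 the value is 0 — not a tautology.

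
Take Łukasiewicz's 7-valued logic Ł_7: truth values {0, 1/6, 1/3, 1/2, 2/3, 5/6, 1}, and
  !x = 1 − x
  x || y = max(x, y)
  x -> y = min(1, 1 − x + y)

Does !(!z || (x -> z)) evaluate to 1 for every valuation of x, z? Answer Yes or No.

No

Counterexample: take x = 0, z = 0.
!z = !0 = 1
x -> z = 0 -> 0 = 1
!z || (x -> z) = 1 || 1 = 1
!(!z || (x -> z)) = !1 = 0
This gives 0 ≠ 1.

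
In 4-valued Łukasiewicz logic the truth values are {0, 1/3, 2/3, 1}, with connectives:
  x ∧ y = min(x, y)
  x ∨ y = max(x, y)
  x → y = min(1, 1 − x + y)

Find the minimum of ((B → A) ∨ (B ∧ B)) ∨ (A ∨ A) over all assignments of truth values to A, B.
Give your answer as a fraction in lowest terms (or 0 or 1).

Take A = 0, B = 1/3:
B → A = 1/3 → 0 = 2/3
B ∧ B = 1/3 ∧ 1/3 = 1/3
(B → A) ∨ (B ∧ B) = 2/3 ∨ 1/3 = 2/3
A ∨ A = 0 ∨ 0 = 0
((B → A) ∨ (B ∧ B)) ∨ (A ∨ A) = 2/3 ∨ 0 = 2/3
No assignment yields a value below 2/3, so this is the minimum.

2/3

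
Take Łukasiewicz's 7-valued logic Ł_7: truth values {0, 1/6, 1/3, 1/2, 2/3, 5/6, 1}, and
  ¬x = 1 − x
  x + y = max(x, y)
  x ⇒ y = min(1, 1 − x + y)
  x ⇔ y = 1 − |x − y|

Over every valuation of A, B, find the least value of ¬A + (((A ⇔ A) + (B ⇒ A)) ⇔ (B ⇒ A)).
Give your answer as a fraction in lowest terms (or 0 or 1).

Take A = 1/2, B = 1:
¬A = ¬1/2 = 1/2
A ⇔ A = 1/2 ⇔ 1/2 = 1
B ⇒ A = 1 ⇒ 1/2 = 1/2
(A ⇔ A) + (B ⇒ A) = 1 + 1/2 = 1
B ⇒ A = 1 ⇒ 1/2 = 1/2
((A ⇔ A) + (B ⇒ A)) ⇔ (B ⇒ A) = 1 ⇔ 1/2 = 1/2
¬A + (((A ⇔ A) + (B ⇒ A)) ⇔ (B ⇒ A)) = 1/2 + 1/2 = 1/2
No assignment yields a value below 1/2, so this is the minimum.

1/2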